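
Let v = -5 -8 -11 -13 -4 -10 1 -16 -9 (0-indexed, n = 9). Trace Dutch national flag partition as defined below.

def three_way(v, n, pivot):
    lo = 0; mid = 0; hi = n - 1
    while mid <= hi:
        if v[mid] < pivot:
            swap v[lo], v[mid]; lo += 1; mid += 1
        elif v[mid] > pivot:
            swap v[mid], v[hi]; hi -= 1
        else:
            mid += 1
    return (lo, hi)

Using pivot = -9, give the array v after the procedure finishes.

-16 -11 -13 -10 -9 1 -4 -8 -5

pivot = -9; lo=0, mid=0, hi=8
v[mid]=-5>-9: swap v[0],v[8]; hi=7 → -9 -8 -11 -13 -4 -10 1 -16 -5
v[mid]=-9=-9: mid=1
v[mid]=-8>-9: swap v[1],v[7]; hi=6 → -9 -16 -11 -13 -4 -10 1 -8 -5
v[mid]=-16<-9: swap v[0],v[1]; lo=1,mid=2 → -16 -9 -11 -13 -4 -10 1 -8 -5
v[mid]=-11<-9: swap v[1],v[2]; lo=2,mid=3 → -16 -11 -9 -13 -4 -10 1 -8 -5
v[mid]=-13<-9: swap v[2],v[3]; lo=3,mid=4 → -16 -11 -13 -9 -4 -10 1 -8 -5
v[mid]=-4>-9: swap v[4],v[6]; hi=5 → -16 -11 -13 -9 1 -10 -4 -8 -5
v[mid]=1>-9: swap v[4],v[5]; hi=4 → -16 -11 -13 -9 -10 1 -4 -8 -5
v[mid]=-10<-9: swap v[3],v[4]; lo=4,mid=5 → -16 -11 -13 -10 -9 1 -4 -8 -5
end: lo=4, hi=4; v = -16 -11 -13 -10 -9 1 -4 -8 -5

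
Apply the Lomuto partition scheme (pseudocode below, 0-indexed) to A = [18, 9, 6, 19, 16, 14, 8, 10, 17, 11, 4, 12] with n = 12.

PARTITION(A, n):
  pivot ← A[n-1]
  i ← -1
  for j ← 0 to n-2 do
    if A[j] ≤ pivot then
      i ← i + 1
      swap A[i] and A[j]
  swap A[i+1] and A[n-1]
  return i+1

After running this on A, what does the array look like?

pivot = A[11] = 12; i = -1
j=0: A[0]=18 > 12 → no swap
j=1: A[1]=9 ≤ 12 → i=0, swap A[0],A[1] → [9, 18, 6, 19, 16, 14, 8, 10, 17, 11, 4, 12]
j=2: A[2]=6 ≤ 12 → i=1, swap A[1],A[2] → [9, 6, 18, 19, 16, 14, 8, 10, 17, 11, 4, 12]
j=3: A[3]=19 > 12 → no swap
j=4: A[4]=16 > 12 → no swap
j=5: A[5]=14 > 12 → no swap
j=6: A[6]=8 ≤ 12 → i=2, swap A[2],A[6] → [9, 6, 8, 19, 16, 14, 18, 10, 17, 11, 4, 12]
j=7: A[7]=10 ≤ 12 → i=3, swap A[3],A[7] → [9, 6, 8, 10, 16, 14, 18, 19, 17, 11, 4, 12]
j=8: A[8]=17 > 12 → no swap
j=9: A[9]=11 ≤ 12 → i=4, swap A[4],A[9] → [9, 6, 8, 10, 11, 14, 18, 19, 17, 16, 4, 12]
j=10: A[10]=4 ≤ 12 → i=5, swap A[5],A[10] → [9, 6, 8, 10, 11, 4, 18, 19, 17, 16, 14, 12]
final swap A[6],A[11] → [9, 6, 8, 10, 11, 4, 12, 19, 17, 16, 14, 18]; return 6

[9, 6, 8, 10, 11, 4, 12, 19, 17, 16, 14, 18]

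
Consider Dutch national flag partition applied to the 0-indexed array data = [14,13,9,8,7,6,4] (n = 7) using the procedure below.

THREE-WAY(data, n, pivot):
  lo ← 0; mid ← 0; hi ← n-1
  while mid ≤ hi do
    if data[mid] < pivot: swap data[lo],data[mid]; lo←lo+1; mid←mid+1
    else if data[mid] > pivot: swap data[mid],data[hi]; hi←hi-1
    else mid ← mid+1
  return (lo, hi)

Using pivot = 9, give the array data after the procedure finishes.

[4,6,8,7,9,13,14]

lo=0 mid=0 hi=6
14>9: swap(0,6), hi=5 ⇒ [4,13,9,8,7,6,14]
4<9: swap(0,0), lo=1 mid=1 ⇒ [4,13,9,8,7,6,14]
13>9: swap(1,5), hi=4 ⇒ [4,6,9,8,7,13,14]
6<9: swap(1,1), lo=2 mid=2 ⇒ [4,6,9,8,7,13,14]
9=9: mid=3
8<9: swap(2,3), lo=3 mid=4 ⇒ [4,6,8,9,7,13,14]
7<9: swap(3,4), lo=4 mid=5 ⇒ [4,6,8,7,9,13,14]
done. lo=4 hi=4; data=[4,6,8,7,9,13,14]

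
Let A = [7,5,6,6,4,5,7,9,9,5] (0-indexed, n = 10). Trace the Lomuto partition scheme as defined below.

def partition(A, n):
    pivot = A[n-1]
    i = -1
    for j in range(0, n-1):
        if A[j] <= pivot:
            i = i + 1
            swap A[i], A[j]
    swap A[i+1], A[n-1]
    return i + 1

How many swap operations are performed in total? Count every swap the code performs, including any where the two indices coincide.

pivot=5, i=-1
j=0: 7>5, skip
j=1: 5≤5, i=0, swap(0,1) ⇒ [5,7,6,6,4,5,7,9,9,5]
j=2: 6>5, skip
j=3: 6>5, skip
j=4: 4≤5, i=1, swap(1,4) ⇒ [5,4,6,6,7,5,7,9,9,5]
j=5: 5≤5, i=2, swap(2,5) ⇒ [5,4,5,6,7,6,7,9,9,5]
j=6: 7>5, skip
j=7: 9>5, skip
j=8: 9>5, skip
swap(3,9) ⇒ [5,4,5,5,7,6,7,9,9,6]; return 3

4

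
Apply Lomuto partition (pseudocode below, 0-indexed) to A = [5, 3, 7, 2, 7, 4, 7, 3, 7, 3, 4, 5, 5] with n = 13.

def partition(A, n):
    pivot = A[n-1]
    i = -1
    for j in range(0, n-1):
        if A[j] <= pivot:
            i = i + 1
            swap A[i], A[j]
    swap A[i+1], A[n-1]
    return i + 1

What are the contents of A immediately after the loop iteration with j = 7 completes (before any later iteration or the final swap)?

pivot = A[12] = 5; i = -1
j=0: A[0]=5 ≤ 5 → i=0, swap A[0],A[0] (no change) → [5, 3, 7, 2, 7, 4, 7, 3, 7, 3, 4, 5, 5]
j=1: A[1]=3 ≤ 5 → i=1, swap A[1],A[1] (no change) → [5, 3, 7, 2, 7, 4, 7, 3, 7, 3, 4, 5, 5]
j=2: A[2]=7 > 5 → no swap
j=3: A[3]=2 ≤ 5 → i=2, swap A[2],A[3] → [5, 3, 2, 7, 7, 4, 7, 3, 7, 3, 4, 5, 5]
j=4: A[4]=7 > 5 → no swap
j=5: A[5]=4 ≤ 5 → i=3, swap A[3],A[5] → [5, 3, 2, 4, 7, 7, 7, 3, 7, 3, 4, 5, 5]
j=6: A[6]=7 > 5 → no swap
j=7: A[7]=3 ≤ 5 → i=4, swap A[4],A[7] → [5, 3, 2, 4, 3, 7, 7, 7, 7, 3, 4, 5, 5]
(after j=7) A = [5, 3, 2, 4, 3, 7, 7, 7, 7, 3, 4, 5, 5]

[5, 3, 2, 4, 3, 7, 7, 7, 7, 3, 4, 5, 5]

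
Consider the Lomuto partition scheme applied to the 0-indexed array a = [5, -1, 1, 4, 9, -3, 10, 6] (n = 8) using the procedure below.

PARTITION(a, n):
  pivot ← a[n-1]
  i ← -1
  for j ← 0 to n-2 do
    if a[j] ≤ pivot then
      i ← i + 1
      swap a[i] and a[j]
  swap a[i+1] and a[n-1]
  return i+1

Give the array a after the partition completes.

[5, -1, 1, 4, -3, 6, 10, 9]

pivot=6, i=-1
j=0: 5≤6, i=0, swap(0,0) ⇒ [5, -1, 1, 4, 9, -3, 10, 6]
j=1: -1≤6, i=1, swap(1,1) ⇒ [5, -1, 1, 4, 9, -3, 10, 6]
j=2: 1≤6, i=2, swap(2,2) ⇒ [5, -1, 1, 4, 9, -3, 10, 6]
j=3: 4≤6, i=3, swap(3,3) ⇒ [5, -1, 1, 4, 9, -3, 10, 6]
j=4: 9>6, skip
j=5: -3≤6, i=4, swap(4,5) ⇒ [5, -1, 1, 4, -3, 9, 10, 6]
j=6: 10>6, skip
swap(5,7) ⇒ [5, -1, 1, 4, -3, 6, 10, 9]; return 5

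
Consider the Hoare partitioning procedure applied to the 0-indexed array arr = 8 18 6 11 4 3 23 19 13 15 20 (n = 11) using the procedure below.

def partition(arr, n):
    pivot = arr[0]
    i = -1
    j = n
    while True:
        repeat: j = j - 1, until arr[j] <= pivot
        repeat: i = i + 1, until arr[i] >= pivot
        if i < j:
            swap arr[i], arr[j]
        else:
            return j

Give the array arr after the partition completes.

pivot=8
j stops at 5 (3), i stops at 0 (8); swap ⇒ 3 18 6 11 4 8 23 19 13 15 20
j stops at 4 (4), i stops at 1 (18); swap ⇒ 3 4 6 11 18 8 23 19 13 15 20
j stops at 2, i stops at 3; i≥j ⇒ return 2. arr=3 4 6 11 18 8 23 19 13 15 20

3 4 6 11 18 8 23 19 13 15 20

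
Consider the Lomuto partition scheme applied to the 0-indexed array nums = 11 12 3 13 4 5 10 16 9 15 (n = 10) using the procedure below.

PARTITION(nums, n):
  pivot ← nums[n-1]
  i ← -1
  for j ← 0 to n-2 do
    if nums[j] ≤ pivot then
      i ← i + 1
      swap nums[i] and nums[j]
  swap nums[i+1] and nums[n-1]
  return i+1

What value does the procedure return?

8

pivot=15, i=-1
j=0: 11≤15, i=0, swap(0,0) ⇒ 11 12 3 13 4 5 10 16 9 15
j=1: 12≤15, i=1, swap(1,1) ⇒ 11 12 3 13 4 5 10 16 9 15
j=2: 3≤15, i=2, swap(2,2) ⇒ 11 12 3 13 4 5 10 16 9 15
j=3: 13≤15, i=3, swap(3,3) ⇒ 11 12 3 13 4 5 10 16 9 15
j=4: 4≤15, i=4, swap(4,4) ⇒ 11 12 3 13 4 5 10 16 9 15
j=5: 5≤15, i=5, swap(5,5) ⇒ 11 12 3 13 4 5 10 16 9 15
j=6: 10≤15, i=6, swap(6,6) ⇒ 11 12 3 13 4 5 10 16 9 15
j=7: 16>15, skip
j=8: 9≤15, i=7, swap(7,8) ⇒ 11 12 3 13 4 5 10 9 16 15
swap(8,9) ⇒ 11 12 3 13 4 5 10 9 15 16; return 8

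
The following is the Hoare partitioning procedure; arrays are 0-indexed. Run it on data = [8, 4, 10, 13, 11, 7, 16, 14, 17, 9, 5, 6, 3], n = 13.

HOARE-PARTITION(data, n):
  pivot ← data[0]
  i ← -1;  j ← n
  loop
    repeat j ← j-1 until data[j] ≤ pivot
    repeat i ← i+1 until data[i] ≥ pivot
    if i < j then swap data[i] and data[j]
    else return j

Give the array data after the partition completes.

pivot=8
j stops at 12 (3), i stops at 0 (8); swap ⇒ [3, 4, 10, 13, 11, 7, 16, 14, 17, 9, 5, 6, 8]
j stops at 11 (6), i stops at 2 (10); swap ⇒ [3, 4, 6, 13, 11, 7, 16, 14, 17, 9, 5, 10, 8]
j stops at 10 (5), i stops at 3 (13); swap ⇒ [3, 4, 6, 5, 11, 7, 16, 14, 17, 9, 13, 10, 8]
j stops at 5 (7), i stops at 4 (11); swap ⇒ [3, 4, 6, 5, 7, 11, 16, 14, 17, 9, 13, 10, 8]
j stops at 4, i stops at 5; i≥j ⇒ return 4. data=[3, 4, 6, 5, 7, 11, 16, 14, 17, 9, 13, 10, 8]

[3, 4, 6, 5, 7, 11, 16, 14, 17, 9, 13, 10, 8]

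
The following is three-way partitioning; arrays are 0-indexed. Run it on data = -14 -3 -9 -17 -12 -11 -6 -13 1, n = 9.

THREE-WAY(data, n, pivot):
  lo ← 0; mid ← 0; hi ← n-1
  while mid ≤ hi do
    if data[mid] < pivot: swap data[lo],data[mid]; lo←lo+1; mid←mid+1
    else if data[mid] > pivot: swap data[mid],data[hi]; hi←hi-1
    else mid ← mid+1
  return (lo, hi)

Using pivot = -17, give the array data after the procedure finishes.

-17 -9 -3 -12 -11 -6 -13 1 -14

lo=0 mid=0 hi=8
-14>-17: swap(0,8), hi=7 ⇒ 1 -3 -9 -17 -12 -11 -6 -13 -14
1>-17: swap(0,7), hi=6 ⇒ -13 -3 -9 -17 -12 -11 -6 1 -14
-13>-17: swap(0,6), hi=5 ⇒ -6 -3 -9 -17 -12 -11 -13 1 -14
-6>-17: swap(0,5), hi=4 ⇒ -11 -3 -9 -17 -12 -6 -13 1 -14
-11>-17: swap(0,4), hi=3 ⇒ -12 -3 -9 -17 -11 -6 -13 1 -14
-12>-17: swap(0,3), hi=2 ⇒ -17 -3 -9 -12 -11 -6 -13 1 -14
-17=-17: mid=1
-3>-17: swap(1,2), hi=1 ⇒ -17 -9 -3 -12 -11 -6 -13 1 -14
-9>-17: swap(1,1), hi=0 ⇒ -17 -9 -3 -12 -11 -6 -13 1 -14
done. lo=0 hi=0; data=-17 -9 -3 -12 -11 -6 -13 1 -14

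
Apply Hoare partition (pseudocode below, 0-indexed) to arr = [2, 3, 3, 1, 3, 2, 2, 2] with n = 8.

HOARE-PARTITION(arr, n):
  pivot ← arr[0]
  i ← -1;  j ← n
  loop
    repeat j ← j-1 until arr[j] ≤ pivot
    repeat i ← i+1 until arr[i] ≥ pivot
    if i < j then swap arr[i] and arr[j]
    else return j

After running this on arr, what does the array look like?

pivot = arr[0] = 2; i = -1, j = 8
j→7 (arr[7]=2≤2), i→0 (arr[0]=2≥2); i<j, swap → [2, 3, 3, 1, 3, 2, 2, 2]
j→6 (arr[6]=2≤2), i→1 (arr[1]=3≥2); i<j, swap → [2, 2, 3, 1, 3, 2, 3, 2]
j→5 (arr[5]=2≤2), i→2 (arr[2]=3≥2); i<j, swap → [2, 2, 2, 1, 3, 3, 3, 2]
j→3, i→4; i≥j, return j=3. arr = [2, 2, 2, 1, 3, 3, 3, 2]

[2, 2, 2, 1, 3, 3, 3, 2]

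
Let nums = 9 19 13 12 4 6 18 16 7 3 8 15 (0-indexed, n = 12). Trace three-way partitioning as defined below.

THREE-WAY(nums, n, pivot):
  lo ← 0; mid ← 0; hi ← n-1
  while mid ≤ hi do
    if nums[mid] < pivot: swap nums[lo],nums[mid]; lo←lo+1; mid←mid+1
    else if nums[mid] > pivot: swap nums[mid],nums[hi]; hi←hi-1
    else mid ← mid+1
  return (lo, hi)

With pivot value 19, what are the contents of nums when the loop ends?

9 13 12 4 6 18 16 7 3 8 15 19

pivot = 19; lo=0, mid=0, hi=11
nums[mid]=9<19: swap nums[0],nums[0]; lo=1,mid=1 → 9 19 13 12 4 6 18 16 7 3 8 15
nums[mid]=19=19: mid=2
nums[mid]=13<19: swap nums[1],nums[2]; lo=2,mid=3 → 9 13 19 12 4 6 18 16 7 3 8 15
nums[mid]=12<19: swap nums[2],nums[3]; lo=3,mid=4 → 9 13 12 19 4 6 18 16 7 3 8 15
nums[mid]=4<19: swap nums[3],nums[4]; lo=4,mid=5 → 9 13 12 4 19 6 18 16 7 3 8 15
nums[mid]=6<19: swap nums[4],nums[5]; lo=5,mid=6 → 9 13 12 4 6 19 18 16 7 3 8 15
nums[mid]=18<19: swap nums[5],nums[6]; lo=6,mid=7 → 9 13 12 4 6 18 19 16 7 3 8 15
nums[mid]=16<19: swap nums[6],nums[7]; lo=7,mid=8 → 9 13 12 4 6 18 16 19 7 3 8 15
nums[mid]=7<19: swap nums[7],nums[8]; lo=8,mid=9 → 9 13 12 4 6 18 16 7 19 3 8 15
nums[mid]=3<19: swap nums[8],nums[9]; lo=9,mid=10 → 9 13 12 4 6 18 16 7 3 19 8 15
nums[mid]=8<19: swap nums[9],nums[10]; lo=10,mid=11 → 9 13 12 4 6 18 16 7 3 8 19 15
nums[mid]=15<19: swap nums[10],nums[11]; lo=11,mid=12 → 9 13 12 4 6 18 16 7 3 8 15 19
end: lo=11, hi=11; nums = 9 13 12 4 6 18 16 7 3 8 15 19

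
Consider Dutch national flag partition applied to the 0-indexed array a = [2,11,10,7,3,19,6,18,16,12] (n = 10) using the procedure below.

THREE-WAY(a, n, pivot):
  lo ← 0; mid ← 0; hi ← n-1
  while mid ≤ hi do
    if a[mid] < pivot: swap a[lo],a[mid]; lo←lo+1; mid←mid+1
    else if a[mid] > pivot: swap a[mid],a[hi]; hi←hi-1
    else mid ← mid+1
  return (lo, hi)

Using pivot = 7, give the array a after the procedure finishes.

[2,6,3,7,19,10,18,16,12,11]

pivot = 7; lo=0, mid=0, hi=9
a[mid]=2<7: swap a[0],a[0]; lo=1,mid=1 → [2,11,10,7,3,19,6,18,16,12]
a[mid]=11>7: swap a[1],a[9]; hi=8 → [2,12,10,7,3,19,6,18,16,11]
a[mid]=12>7: swap a[1],a[8]; hi=7 → [2,16,10,7,3,19,6,18,12,11]
a[mid]=16>7: swap a[1],a[7]; hi=6 → [2,18,10,7,3,19,6,16,12,11]
a[mid]=18>7: swap a[1],a[6]; hi=5 → [2,6,10,7,3,19,18,16,12,11]
a[mid]=6<7: swap a[1],a[1]; lo=2,mid=2 → [2,6,10,7,3,19,18,16,12,11]
a[mid]=10>7: swap a[2],a[5]; hi=4 → [2,6,19,7,3,10,18,16,12,11]
a[mid]=19>7: swap a[2],a[4]; hi=3 → [2,6,3,7,19,10,18,16,12,11]
a[mid]=3<7: swap a[2],a[2]; lo=3,mid=3 → [2,6,3,7,19,10,18,16,12,11]
a[mid]=7=7: mid=4
end: lo=3, hi=3; a = [2,6,3,7,19,10,18,16,12,11]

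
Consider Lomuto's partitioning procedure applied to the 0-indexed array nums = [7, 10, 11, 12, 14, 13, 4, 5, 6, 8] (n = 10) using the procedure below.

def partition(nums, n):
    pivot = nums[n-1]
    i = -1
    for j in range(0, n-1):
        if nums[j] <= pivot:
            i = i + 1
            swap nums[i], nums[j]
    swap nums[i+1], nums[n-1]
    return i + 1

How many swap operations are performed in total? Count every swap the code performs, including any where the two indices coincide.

5

pivot=8, i=-1
j=0: 7≤8, i=0, swap(0,0) ⇒ [7, 10, 11, 12, 14, 13, 4, 5, 6, 8]
j=1: 10>8, skip
j=2: 11>8, skip
j=3: 12>8, skip
j=4: 14>8, skip
j=5: 13>8, skip
j=6: 4≤8, i=1, swap(1,6) ⇒ [7, 4, 11, 12, 14, 13, 10, 5, 6, 8]
j=7: 5≤8, i=2, swap(2,7) ⇒ [7, 4, 5, 12, 14, 13, 10, 11, 6, 8]
j=8: 6≤8, i=3, swap(3,8) ⇒ [7, 4, 5, 6, 14, 13, 10, 11, 12, 8]
swap(4,9) ⇒ [7, 4, 5, 6, 8, 13, 10, 11, 12, 14]; return 4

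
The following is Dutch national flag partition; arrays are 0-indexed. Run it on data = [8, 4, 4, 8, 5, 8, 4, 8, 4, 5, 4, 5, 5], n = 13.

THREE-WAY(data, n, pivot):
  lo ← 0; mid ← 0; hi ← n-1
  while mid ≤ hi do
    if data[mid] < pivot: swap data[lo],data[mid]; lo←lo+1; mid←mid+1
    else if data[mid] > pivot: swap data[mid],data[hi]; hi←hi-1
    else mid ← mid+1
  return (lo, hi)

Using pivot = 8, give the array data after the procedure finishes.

pivot = 8; lo=0, mid=0, hi=12
data[mid]=8=8: mid=1
data[mid]=4<8: swap data[0],data[1]; lo=1,mid=2 → [4, 8, 4, 8, 5, 8, 4, 8, 4, 5, 4, 5, 5]
data[mid]=4<8: swap data[1],data[2]; lo=2,mid=3 → [4, 4, 8, 8, 5, 8, 4, 8, 4, 5, 4, 5, 5]
data[mid]=8=8: mid=4
data[mid]=5<8: swap data[2],data[4]; lo=3,mid=5 → [4, 4, 5, 8, 8, 8, 4, 8, 4, 5, 4, 5, 5]
data[mid]=8=8: mid=6
data[mid]=4<8: swap data[3],data[6]; lo=4,mid=7 → [4, 4, 5, 4, 8, 8, 8, 8, 4, 5, 4, 5, 5]
data[mid]=8=8: mid=8
data[mid]=4<8: swap data[4],data[8]; lo=5,mid=9 → [4, 4, 5, 4, 4, 8, 8, 8, 8, 5, 4, 5, 5]
data[mid]=5<8: swap data[5],data[9]; lo=6,mid=10 → [4, 4, 5, 4, 4, 5, 8, 8, 8, 8, 4, 5, 5]
data[mid]=4<8: swap data[6],data[10]; lo=7,mid=11 → [4, 4, 5, 4, 4, 5, 4, 8, 8, 8, 8, 5, 5]
data[mid]=5<8: swap data[7],data[11]; lo=8,mid=12 → [4, 4, 5, 4, 4, 5, 4, 5, 8, 8, 8, 8, 5]
data[mid]=5<8: swap data[8],data[12]; lo=9,mid=13 → [4, 4, 5, 4, 4, 5, 4, 5, 5, 8, 8, 8, 8]
end: lo=9, hi=12; data = [4, 4, 5, 4, 4, 5, 4, 5, 5, 8, 8, 8, 8]

[4, 4, 5, 4, 4, 5, 4, 5, 5, 8, 8, 8, 8]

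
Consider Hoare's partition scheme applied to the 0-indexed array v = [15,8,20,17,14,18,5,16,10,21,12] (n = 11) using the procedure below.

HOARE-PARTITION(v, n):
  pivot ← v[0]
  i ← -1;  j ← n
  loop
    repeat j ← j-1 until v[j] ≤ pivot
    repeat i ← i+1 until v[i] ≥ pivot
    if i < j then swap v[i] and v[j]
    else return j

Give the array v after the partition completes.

pivot=15
j stops at 10 (12), i stops at 0 (15); swap ⇒ [12,8,20,17,14,18,5,16,10,21,15]
j stops at 8 (10), i stops at 2 (20); swap ⇒ [12,8,10,17,14,18,5,16,20,21,15]
j stops at 6 (5), i stops at 3 (17); swap ⇒ [12,8,10,5,14,18,17,16,20,21,15]
j stops at 4, i stops at 5; i≥j ⇒ return 4. v=[12,8,10,5,14,18,17,16,20,21,15]

[12,8,10,5,14,18,17,16,20,21,15]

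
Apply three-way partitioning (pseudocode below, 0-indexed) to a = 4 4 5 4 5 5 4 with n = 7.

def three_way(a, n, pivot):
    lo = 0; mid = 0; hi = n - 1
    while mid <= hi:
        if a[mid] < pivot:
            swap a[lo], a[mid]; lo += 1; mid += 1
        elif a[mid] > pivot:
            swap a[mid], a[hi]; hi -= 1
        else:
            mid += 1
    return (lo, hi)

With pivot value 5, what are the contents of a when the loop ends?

4 4 4 4 5 5 5

lo=0 mid=0 hi=6
4<5: swap(0,0), lo=1 mid=1 ⇒ 4 4 5 4 5 5 4
4<5: swap(1,1), lo=2 mid=2 ⇒ 4 4 5 4 5 5 4
5=5: mid=3
4<5: swap(2,3), lo=3 mid=4 ⇒ 4 4 4 5 5 5 4
5=5: mid=5
5=5: mid=6
4<5: swap(3,6), lo=4 mid=7 ⇒ 4 4 4 4 5 5 5
done. lo=4 hi=6; a=4 4 4 4 5 5 5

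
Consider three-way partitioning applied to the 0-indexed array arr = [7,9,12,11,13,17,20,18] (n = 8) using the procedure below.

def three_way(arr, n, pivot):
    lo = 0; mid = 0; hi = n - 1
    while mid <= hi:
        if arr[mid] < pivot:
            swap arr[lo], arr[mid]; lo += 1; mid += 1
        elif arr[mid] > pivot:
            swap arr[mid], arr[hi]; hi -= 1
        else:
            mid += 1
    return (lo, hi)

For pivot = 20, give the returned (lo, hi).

(7, 7)

pivot = 20; lo=0, mid=0, hi=7
arr[mid]=7<20: swap arr[0],arr[0]; lo=1,mid=1 → [7,9,12,11,13,17,20,18]
arr[mid]=9<20: swap arr[1],arr[1]; lo=2,mid=2 → [7,9,12,11,13,17,20,18]
arr[mid]=12<20: swap arr[2],arr[2]; lo=3,mid=3 → [7,9,12,11,13,17,20,18]
arr[mid]=11<20: swap arr[3],arr[3]; lo=4,mid=4 → [7,9,12,11,13,17,20,18]
arr[mid]=13<20: swap arr[4],arr[4]; lo=5,mid=5 → [7,9,12,11,13,17,20,18]
arr[mid]=17<20: swap arr[5],arr[5]; lo=6,mid=6 → [7,9,12,11,13,17,20,18]
arr[mid]=20=20: mid=7
arr[mid]=18<20: swap arr[6],arr[7]; lo=7,mid=8 → [7,9,12,11,13,17,18,20]
end: lo=7, hi=7; arr = [7,9,12,11,13,17,18,20]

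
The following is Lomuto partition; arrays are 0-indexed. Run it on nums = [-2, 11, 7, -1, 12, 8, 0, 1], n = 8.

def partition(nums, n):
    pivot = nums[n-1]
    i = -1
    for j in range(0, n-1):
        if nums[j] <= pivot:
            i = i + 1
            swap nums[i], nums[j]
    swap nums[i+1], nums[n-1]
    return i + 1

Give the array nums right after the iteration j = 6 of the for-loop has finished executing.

[-2, -1, 0, 11, 12, 8, 7, 1]

pivot = nums[7] = 1; i = -1
j=0: nums[0]=-2 ≤ 1 → i=0, swap nums[0],nums[0] (no change) → [-2, 11, 7, -1, 12, 8, 0, 1]
j=1: nums[1]=11 > 1 → no swap
j=2: nums[2]=7 > 1 → no swap
j=3: nums[3]=-1 ≤ 1 → i=1, swap nums[1],nums[3] → [-2, -1, 7, 11, 12, 8, 0, 1]
j=4: nums[4]=12 > 1 → no swap
j=5: nums[5]=8 > 1 → no swap
j=6: nums[6]=0 ≤ 1 → i=2, swap nums[2],nums[6] → [-2, -1, 0, 11, 12, 8, 7, 1]
(after j=6) nums = [-2, -1, 0, 11, 12, 8, 7, 1]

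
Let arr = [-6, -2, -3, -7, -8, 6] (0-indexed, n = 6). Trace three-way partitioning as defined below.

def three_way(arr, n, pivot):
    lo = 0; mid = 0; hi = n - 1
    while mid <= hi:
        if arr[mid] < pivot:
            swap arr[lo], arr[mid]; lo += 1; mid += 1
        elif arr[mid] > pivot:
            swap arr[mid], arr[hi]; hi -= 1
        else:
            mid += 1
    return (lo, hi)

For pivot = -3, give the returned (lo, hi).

lo=0 mid=0 hi=5
-6<-3: swap(0,0), lo=1 mid=1 ⇒ [-6, -2, -3, -7, -8, 6]
-2>-3: swap(1,5), hi=4 ⇒ [-6, 6, -3, -7, -8, -2]
6>-3: swap(1,4), hi=3 ⇒ [-6, -8, -3, -7, 6, -2]
-8<-3: swap(1,1), lo=2 mid=2 ⇒ [-6, -8, -3, -7, 6, -2]
-3=-3: mid=3
-7<-3: swap(2,3), lo=3 mid=4 ⇒ [-6, -8, -7, -3, 6, -2]
done. lo=3 hi=3; arr=[-6, -8, -7, -3, 6, -2]

(3, 3)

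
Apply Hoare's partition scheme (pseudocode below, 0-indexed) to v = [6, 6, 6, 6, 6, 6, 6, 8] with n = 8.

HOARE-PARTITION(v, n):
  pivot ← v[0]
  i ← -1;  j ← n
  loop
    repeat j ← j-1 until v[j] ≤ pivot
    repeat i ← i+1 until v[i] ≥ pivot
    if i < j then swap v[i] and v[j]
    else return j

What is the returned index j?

3

pivot=6
j stops at 6 (6), i stops at 0 (6); swap ⇒ [6, 6, 6, 6, 6, 6, 6, 8]
j stops at 5 (6), i stops at 1 (6); swap ⇒ [6, 6, 6, 6, 6, 6, 6, 8]
j stops at 4 (6), i stops at 2 (6); swap ⇒ [6, 6, 6, 6, 6, 6, 6, 8]
j stops at 3, i stops at 3; i≥j ⇒ return 3. v=[6, 6, 6, 6, 6, 6, 6, 8]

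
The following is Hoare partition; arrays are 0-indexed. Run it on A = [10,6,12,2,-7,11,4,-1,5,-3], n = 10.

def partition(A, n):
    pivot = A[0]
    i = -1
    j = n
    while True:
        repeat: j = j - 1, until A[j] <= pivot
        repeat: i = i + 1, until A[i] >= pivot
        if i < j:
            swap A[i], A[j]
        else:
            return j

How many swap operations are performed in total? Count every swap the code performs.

3

pivot = A[0] = 10; i = -1, j = 10
j→9 (A[9]=-3≤10), i→0 (A[0]=10≥10); i<j, swap → [-3,6,12,2,-7,11,4,-1,5,10]
j→8 (A[8]=5≤10), i→2 (A[2]=12≥10); i<j, swap → [-3,6,5,2,-7,11,4,-1,12,10]
j→7 (A[7]=-1≤10), i→5 (A[5]=11≥10); i<j, swap → [-3,6,5,2,-7,-1,4,11,12,10]
j→6, i→7; i≥j, return j=6. A = [-3,6,5,2,-7,-1,4,11,12,10]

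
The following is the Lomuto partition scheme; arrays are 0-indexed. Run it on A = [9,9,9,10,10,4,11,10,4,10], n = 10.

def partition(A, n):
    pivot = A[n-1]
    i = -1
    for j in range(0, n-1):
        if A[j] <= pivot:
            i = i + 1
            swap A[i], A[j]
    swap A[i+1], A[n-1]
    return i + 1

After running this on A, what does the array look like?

pivot = A[9] = 10; i = -1
j=0: A[0]=9 ≤ 10 → i=0, swap A[0],A[0] (no change) → [9,9,9,10,10,4,11,10,4,10]
j=1: A[1]=9 ≤ 10 → i=1, swap A[1],A[1] (no change) → [9,9,9,10,10,4,11,10,4,10]
j=2: A[2]=9 ≤ 10 → i=2, swap A[2],A[2] (no change) → [9,9,9,10,10,4,11,10,4,10]
j=3: A[3]=10 ≤ 10 → i=3, swap A[3],A[3] (no change) → [9,9,9,10,10,4,11,10,4,10]
j=4: A[4]=10 ≤ 10 → i=4, swap A[4],A[4] (no change) → [9,9,9,10,10,4,11,10,4,10]
j=5: A[5]=4 ≤ 10 → i=5, swap A[5],A[5] (no change) → [9,9,9,10,10,4,11,10,4,10]
j=6: A[6]=11 > 10 → no swap
j=7: A[7]=10 ≤ 10 → i=6, swap A[6],A[7] → [9,9,9,10,10,4,10,11,4,10]
j=8: A[8]=4 ≤ 10 → i=7, swap A[7],A[8] → [9,9,9,10,10,4,10,4,11,10]
final swap A[8],A[9] → [9,9,9,10,10,4,10,4,10,11]; return 8

[9,9,9,10,10,4,10,4,10,11]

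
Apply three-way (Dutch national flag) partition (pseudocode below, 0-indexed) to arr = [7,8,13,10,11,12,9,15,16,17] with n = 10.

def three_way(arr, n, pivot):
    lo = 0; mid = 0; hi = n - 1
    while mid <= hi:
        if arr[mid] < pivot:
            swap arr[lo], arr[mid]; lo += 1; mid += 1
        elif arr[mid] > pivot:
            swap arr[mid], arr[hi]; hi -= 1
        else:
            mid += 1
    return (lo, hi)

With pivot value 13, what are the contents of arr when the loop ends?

[7,8,10,11,12,9,13,16,17,15]

pivot = 13; lo=0, mid=0, hi=9
arr[mid]=7<13: swap arr[0],arr[0]; lo=1,mid=1 → [7,8,13,10,11,12,9,15,16,17]
arr[mid]=8<13: swap arr[1],arr[1]; lo=2,mid=2 → [7,8,13,10,11,12,9,15,16,17]
arr[mid]=13=13: mid=3
arr[mid]=10<13: swap arr[2],arr[3]; lo=3,mid=4 → [7,8,10,13,11,12,9,15,16,17]
arr[mid]=11<13: swap arr[3],arr[4]; lo=4,mid=5 → [7,8,10,11,13,12,9,15,16,17]
arr[mid]=12<13: swap arr[4],arr[5]; lo=5,mid=6 → [7,8,10,11,12,13,9,15,16,17]
arr[mid]=9<13: swap arr[5],arr[6]; lo=6,mid=7 → [7,8,10,11,12,9,13,15,16,17]
arr[mid]=15>13: swap arr[7],arr[9]; hi=8 → [7,8,10,11,12,9,13,17,16,15]
arr[mid]=17>13: swap arr[7],arr[8]; hi=7 → [7,8,10,11,12,9,13,16,17,15]
arr[mid]=16>13: swap arr[7],arr[7]; hi=6 → [7,8,10,11,12,9,13,16,17,15]
end: lo=6, hi=6; arr = [7,8,10,11,12,9,13,16,17,15]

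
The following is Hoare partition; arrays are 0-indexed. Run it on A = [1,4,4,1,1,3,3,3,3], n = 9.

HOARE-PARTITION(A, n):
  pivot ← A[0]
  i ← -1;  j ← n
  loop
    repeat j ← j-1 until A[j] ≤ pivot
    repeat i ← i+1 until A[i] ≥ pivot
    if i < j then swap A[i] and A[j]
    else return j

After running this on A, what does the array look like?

[1,1,4,4,1,3,3,3,3]

pivot = A[0] = 1; i = -1, j = 9
j→4 (A[4]=1≤1), i→0 (A[0]=1≥1); i<j, swap → [1,4,4,1,1,3,3,3,3]
j→3 (A[3]=1≤1), i→1 (A[1]=4≥1); i<j, swap → [1,1,4,4,1,3,3,3,3]
j→1, i→2; i≥j, return j=1. A = [1,1,4,4,1,3,3,3,3]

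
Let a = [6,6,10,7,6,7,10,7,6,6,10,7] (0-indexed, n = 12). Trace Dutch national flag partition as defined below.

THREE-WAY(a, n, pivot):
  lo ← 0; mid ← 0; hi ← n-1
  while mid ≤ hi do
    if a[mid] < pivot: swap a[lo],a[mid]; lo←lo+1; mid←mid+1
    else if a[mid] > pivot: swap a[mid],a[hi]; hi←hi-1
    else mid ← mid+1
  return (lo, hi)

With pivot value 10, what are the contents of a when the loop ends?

[6,6,7,6,7,7,6,6,7,10,10,10]

pivot = 10; lo=0, mid=0, hi=11
a[mid]=6<10: swap a[0],a[0]; lo=1,mid=1 → [6,6,10,7,6,7,10,7,6,6,10,7]
a[mid]=6<10: swap a[1],a[1]; lo=2,mid=2 → [6,6,10,7,6,7,10,7,6,6,10,7]
a[mid]=10=10: mid=3
a[mid]=7<10: swap a[2],a[3]; lo=3,mid=4 → [6,6,7,10,6,7,10,7,6,6,10,7]
a[mid]=6<10: swap a[3],a[4]; lo=4,mid=5 → [6,6,7,6,10,7,10,7,6,6,10,7]
a[mid]=7<10: swap a[4],a[5]; lo=5,mid=6 → [6,6,7,6,7,10,10,7,6,6,10,7]
a[mid]=10=10: mid=7
a[mid]=7<10: swap a[5],a[7]; lo=6,mid=8 → [6,6,7,6,7,7,10,10,6,6,10,7]
a[mid]=6<10: swap a[6],a[8]; lo=7,mid=9 → [6,6,7,6,7,7,6,10,10,6,10,7]
a[mid]=6<10: swap a[7],a[9]; lo=8,mid=10 → [6,6,7,6,7,7,6,6,10,10,10,7]
a[mid]=10=10: mid=11
a[mid]=7<10: swap a[8],a[11]; lo=9,mid=12 → [6,6,7,6,7,7,6,6,7,10,10,10]
end: lo=9, hi=11; a = [6,6,7,6,7,7,6,6,7,10,10,10]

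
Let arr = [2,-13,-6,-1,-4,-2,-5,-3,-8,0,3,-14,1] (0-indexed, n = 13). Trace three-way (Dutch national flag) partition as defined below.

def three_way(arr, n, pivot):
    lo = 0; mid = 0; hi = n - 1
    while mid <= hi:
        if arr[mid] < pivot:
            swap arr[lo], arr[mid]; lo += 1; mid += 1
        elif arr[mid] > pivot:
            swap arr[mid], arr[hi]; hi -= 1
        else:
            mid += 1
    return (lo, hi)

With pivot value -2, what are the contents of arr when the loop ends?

pivot = -2; lo=0, mid=0, hi=12
arr[mid]=2>-2: swap arr[0],arr[12]; hi=11 → [1,-13,-6,-1,-4,-2,-5,-3,-8,0,3,-14,2]
arr[mid]=1>-2: swap arr[0],arr[11]; hi=10 → [-14,-13,-6,-1,-4,-2,-5,-3,-8,0,3,1,2]
arr[mid]=-14<-2: swap arr[0],arr[0]; lo=1,mid=1 → [-14,-13,-6,-1,-4,-2,-5,-3,-8,0,3,1,2]
arr[mid]=-13<-2: swap arr[1],arr[1]; lo=2,mid=2 → [-14,-13,-6,-1,-4,-2,-5,-3,-8,0,3,1,2]
arr[mid]=-6<-2: swap arr[2],arr[2]; lo=3,mid=3 → [-14,-13,-6,-1,-4,-2,-5,-3,-8,0,3,1,2]
arr[mid]=-1>-2: swap arr[3],arr[10]; hi=9 → [-14,-13,-6,3,-4,-2,-5,-3,-8,0,-1,1,2]
arr[mid]=3>-2: swap arr[3],arr[9]; hi=8 → [-14,-13,-6,0,-4,-2,-5,-3,-8,3,-1,1,2]
arr[mid]=0>-2: swap arr[3],arr[8]; hi=7 → [-14,-13,-6,-8,-4,-2,-5,-3,0,3,-1,1,2]
arr[mid]=-8<-2: swap arr[3],arr[3]; lo=4,mid=4 → [-14,-13,-6,-8,-4,-2,-5,-3,0,3,-1,1,2]
arr[mid]=-4<-2: swap arr[4],arr[4]; lo=5,mid=5 → [-14,-13,-6,-8,-4,-2,-5,-3,0,3,-1,1,2]
arr[mid]=-2=-2: mid=6
arr[mid]=-5<-2: swap arr[5],arr[6]; lo=6,mid=7 → [-14,-13,-6,-8,-4,-5,-2,-3,0,3,-1,1,2]
arr[mid]=-3<-2: swap arr[6],arr[7]; lo=7,mid=8 → [-14,-13,-6,-8,-4,-5,-3,-2,0,3,-1,1,2]
end: lo=7, hi=7; arr = [-14,-13,-6,-8,-4,-5,-3,-2,0,3,-1,1,2]

[-14,-13,-6,-8,-4,-5,-3,-2,0,3,-1,1,2]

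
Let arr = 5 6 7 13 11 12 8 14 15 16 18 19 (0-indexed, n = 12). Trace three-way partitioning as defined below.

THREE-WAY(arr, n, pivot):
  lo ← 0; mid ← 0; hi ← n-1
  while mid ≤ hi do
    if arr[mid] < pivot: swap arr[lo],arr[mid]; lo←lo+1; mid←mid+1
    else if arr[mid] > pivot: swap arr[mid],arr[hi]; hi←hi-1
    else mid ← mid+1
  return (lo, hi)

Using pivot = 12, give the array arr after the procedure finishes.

lo=0 mid=0 hi=11
5<12: swap(0,0), lo=1 mid=1 ⇒ 5 6 7 13 11 12 8 14 15 16 18 19
6<12: swap(1,1), lo=2 mid=2 ⇒ 5 6 7 13 11 12 8 14 15 16 18 19
7<12: swap(2,2), lo=3 mid=3 ⇒ 5 6 7 13 11 12 8 14 15 16 18 19
13>12: swap(3,11), hi=10 ⇒ 5 6 7 19 11 12 8 14 15 16 18 13
19>12: swap(3,10), hi=9 ⇒ 5 6 7 18 11 12 8 14 15 16 19 13
18>12: swap(3,9), hi=8 ⇒ 5 6 7 16 11 12 8 14 15 18 19 13
16>12: swap(3,8), hi=7 ⇒ 5 6 7 15 11 12 8 14 16 18 19 13
15>12: swap(3,7), hi=6 ⇒ 5 6 7 14 11 12 8 15 16 18 19 13
14>12: swap(3,6), hi=5 ⇒ 5 6 7 8 11 12 14 15 16 18 19 13
8<12: swap(3,3), lo=4 mid=4 ⇒ 5 6 7 8 11 12 14 15 16 18 19 13
11<12: swap(4,4), lo=5 mid=5 ⇒ 5 6 7 8 11 12 14 15 16 18 19 13
12=12: mid=6
done. lo=5 hi=5; arr=5 6 7 8 11 12 14 15 16 18 19 13

5 6 7 8 11 12 14 15 16 18 19 13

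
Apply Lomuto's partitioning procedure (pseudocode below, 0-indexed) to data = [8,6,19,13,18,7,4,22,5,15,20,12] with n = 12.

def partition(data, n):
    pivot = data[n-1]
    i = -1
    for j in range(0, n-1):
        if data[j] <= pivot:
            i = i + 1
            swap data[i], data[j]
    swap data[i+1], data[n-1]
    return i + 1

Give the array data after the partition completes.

[8,6,7,4,5,12,13,22,18,15,20,19]

pivot = data[11] = 12; i = -1
j=0: data[0]=8 ≤ 12 → i=0, swap data[0],data[0] (no change) → [8,6,19,13,18,7,4,22,5,15,20,12]
j=1: data[1]=6 ≤ 12 → i=1, swap data[1],data[1] (no change) → [8,6,19,13,18,7,4,22,5,15,20,12]
j=2: data[2]=19 > 12 → no swap
j=3: data[3]=13 > 12 → no swap
j=4: data[4]=18 > 12 → no swap
j=5: data[5]=7 ≤ 12 → i=2, swap data[2],data[5] → [8,6,7,13,18,19,4,22,5,15,20,12]
j=6: data[6]=4 ≤ 12 → i=3, swap data[3],data[6] → [8,6,7,4,18,19,13,22,5,15,20,12]
j=7: data[7]=22 > 12 → no swap
j=8: data[8]=5 ≤ 12 → i=4, swap data[4],data[8] → [8,6,7,4,5,19,13,22,18,15,20,12]
j=9: data[9]=15 > 12 → no swap
j=10: data[10]=20 > 12 → no swap
final swap data[5],data[11] → [8,6,7,4,5,12,13,22,18,15,20,19]; return 5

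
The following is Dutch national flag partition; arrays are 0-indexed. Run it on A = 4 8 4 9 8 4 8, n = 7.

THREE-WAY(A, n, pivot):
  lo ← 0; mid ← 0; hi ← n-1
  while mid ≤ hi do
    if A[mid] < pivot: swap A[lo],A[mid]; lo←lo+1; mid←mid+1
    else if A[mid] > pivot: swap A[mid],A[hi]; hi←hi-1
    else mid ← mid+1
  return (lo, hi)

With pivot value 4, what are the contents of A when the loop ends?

4 4 4 8 9 8 8

pivot = 4; lo=0, mid=0, hi=6
A[mid]=4=4: mid=1
A[mid]=8>4: swap A[1],A[6]; hi=5 → 4 8 4 9 8 4 8
A[mid]=8>4: swap A[1],A[5]; hi=4 → 4 4 4 9 8 8 8
A[mid]=4=4: mid=2
A[mid]=4=4: mid=3
A[mid]=9>4: swap A[3],A[4]; hi=3 → 4 4 4 8 9 8 8
A[mid]=8>4: swap A[3],A[3]; hi=2 → 4 4 4 8 9 8 8
end: lo=0, hi=2; A = 4 4 4 8 9 8 8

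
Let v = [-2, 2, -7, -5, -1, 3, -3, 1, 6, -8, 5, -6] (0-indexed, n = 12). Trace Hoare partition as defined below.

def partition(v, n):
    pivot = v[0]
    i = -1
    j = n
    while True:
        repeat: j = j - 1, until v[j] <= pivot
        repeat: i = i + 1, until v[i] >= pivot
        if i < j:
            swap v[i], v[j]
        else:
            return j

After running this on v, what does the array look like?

[-6, -8, -7, -5, -3, 3, -1, 1, 6, 2, 5, -2]

pivot = v[0] = -2; i = -1, j = 12
j→11 (v[11]=-6≤-2), i→0 (v[0]=-2≥-2); i<j, swap → [-6, 2, -7, -5, -1, 3, -3, 1, 6, -8, 5, -2]
j→9 (v[9]=-8≤-2), i→1 (v[1]=2≥-2); i<j, swap → [-6, -8, -7, -5, -1, 3, -3, 1, 6, 2, 5, -2]
j→6 (v[6]=-3≤-2), i→4 (v[4]=-1≥-2); i<j, swap → [-6, -8, -7, -5, -3, 3, -1, 1, 6, 2, 5, -2]
j→4, i→5; i≥j, return j=4. v = [-6, -8, -7, -5, -3, 3, -1, 1, 6, 2, 5, -2]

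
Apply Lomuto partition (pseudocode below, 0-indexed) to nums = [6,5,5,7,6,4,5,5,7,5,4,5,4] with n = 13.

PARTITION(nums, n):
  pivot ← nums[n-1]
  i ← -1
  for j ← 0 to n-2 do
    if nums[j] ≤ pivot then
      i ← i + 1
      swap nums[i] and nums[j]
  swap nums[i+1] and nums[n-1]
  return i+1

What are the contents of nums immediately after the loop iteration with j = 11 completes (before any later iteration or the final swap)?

[4,4,5,7,6,6,5,5,7,5,5,5,4]

pivot=4, i=-1
j=0: 6>4, skip
j=1: 5>4, skip
j=2: 5>4, skip
j=3: 7>4, skip
j=4: 6>4, skip
j=5: 4≤4, i=0, swap(0,5) ⇒ [4,5,5,7,6,6,5,5,7,5,4,5,4]
j=6: 5>4, skip
j=7: 5>4, skip
j=8: 7>4, skip
j=9: 5>4, skip
j=10: 4≤4, i=1, swap(1,10) ⇒ [4,4,5,7,6,6,5,5,7,5,5,5,4]
j=11: 5>4, skip
(after j=11) nums = [4,4,5,7,6,6,5,5,7,5,5,5,4]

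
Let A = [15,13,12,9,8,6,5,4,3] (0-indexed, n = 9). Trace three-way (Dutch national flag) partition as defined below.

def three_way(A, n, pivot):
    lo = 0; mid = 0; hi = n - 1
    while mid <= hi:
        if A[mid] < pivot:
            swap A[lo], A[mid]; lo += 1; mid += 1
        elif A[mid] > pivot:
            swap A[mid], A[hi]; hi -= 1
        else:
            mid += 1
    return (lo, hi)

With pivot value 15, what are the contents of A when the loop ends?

pivot = 15; lo=0, mid=0, hi=8
A[mid]=15=15: mid=1
A[mid]=13<15: swap A[0],A[1]; lo=1,mid=2 → [13,15,12,9,8,6,5,4,3]
A[mid]=12<15: swap A[1],A[2]; lo=2,mid=3 → [13,12,15,9,8,6,5,4,3]
A[mid]=9<15: swap A[2],A[3]; lo=3,mid=4 → [13,12,9,15,8,6,5,4,3]
A[mid]=8<15: swap A[3],A[4]; lo=4,mid=5 → [13,12,9,8,15,6,5,4,3]
A[mid]=6<15: swap A[4],A[5]; lo=5,mid=6 → [13,12,9,8,6,15,5,4,3]
A[mid]=5<15: swap A[5],A[6]; lo=6,mid=7 → [13,12,9,8,6,5,15,4,3]
A[mid]=4<15: swap A[6],A[7]; lo=7,mid=8 → [13,12,9,8,6,5,4,15,3]
A[mid]=3<15: swap A[7],A[8]; lo=8,mid=9 → [13,12,9,8,6,5,4,3,15]
end: lo=8, hi=8; A = [13,12,9,8,6,5,4,3,15]

[13,12,9,8,6,5,4,3,15]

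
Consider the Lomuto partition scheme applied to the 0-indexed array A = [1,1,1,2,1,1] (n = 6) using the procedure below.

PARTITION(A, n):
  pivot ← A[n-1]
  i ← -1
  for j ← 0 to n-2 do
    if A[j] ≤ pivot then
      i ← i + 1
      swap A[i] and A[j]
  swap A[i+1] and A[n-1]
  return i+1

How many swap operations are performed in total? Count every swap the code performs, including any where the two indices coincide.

5

pivot=1, i=-1
j=0: 1≤1, i=0, swap(0,0) ⇒ [1,1,1,2,1,1]
j=1: 1≤1, i=1, swap(1,1) ⇒ [1,1,1,2,1,1]
j=2: 1≤1, i=2, swap(2,2) ⇒ [1,1,1,2,1,1]
j=3: 2>1, skip
j=4: 1≤1, i=3, swap(3,4) ⇒ [1,1,1,1,2,1]
swap(4,5) ⇒ [1,1,1,1,1,2]; return 4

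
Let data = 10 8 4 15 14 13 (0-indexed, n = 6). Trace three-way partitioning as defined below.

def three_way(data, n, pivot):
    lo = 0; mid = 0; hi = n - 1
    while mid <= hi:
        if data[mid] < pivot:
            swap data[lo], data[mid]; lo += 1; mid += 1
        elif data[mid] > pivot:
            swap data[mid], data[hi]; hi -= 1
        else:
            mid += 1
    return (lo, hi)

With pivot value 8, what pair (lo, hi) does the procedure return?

(1, 1)

lo=0 mid=0 hi=5
10>8: swap(0,5), hi=4 ⇒ 13 8 4 15 14 10
13>8: swap(0,4), hi=3 ⇒ 14 8 4 15 13 10
14>8: swap(0,3), hi=2 ⇒ 15 8 4 14 13 10
15>8: swap(0,2), hi=1 ⇒ 4 8 15 14 13 10
4<8: swap(0,0), lo=1 mid=1 ⇒ 4 8 15 14 13 10
8=8: mid=2
done. lo=1 hi=1; data=4 8 15 14 13 10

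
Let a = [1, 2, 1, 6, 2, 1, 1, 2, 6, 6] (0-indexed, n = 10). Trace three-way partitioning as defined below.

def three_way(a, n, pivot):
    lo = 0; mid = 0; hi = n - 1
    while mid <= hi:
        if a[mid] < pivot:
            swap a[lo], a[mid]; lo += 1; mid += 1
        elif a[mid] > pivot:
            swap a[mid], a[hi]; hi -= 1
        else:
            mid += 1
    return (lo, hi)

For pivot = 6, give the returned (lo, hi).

(7, 9)

pivot = 6; lo=0, mid=0, hi=9
a[mid]=1<6: swap a[0],a[0]; lo=1,mid=1 → [1, 2, 1, 6, 2, 1, 1, 2, 6, 6]
a[mid]=2<6: swap a[1],a[1]; lo=2,mid=2 → [1, 2, 1, 6, 2, 1, 1, 2, 6, 6]
a[mid]=1<6: swap a[2],a[2]; lo=3,mid=3 → [1, 2, 1, 6, 2, 1, 1, 2, 6, 6]
a[mid]=6=6: mid=4
a[mid]=2<6: swap a[3],a[4]; lo=4,mid=5 → [1, 2, 1, 2, 6, 1, 1, 2, 6, 6]
a[mid]=1<6: swap a[4],a[5]; lo=5,mid=6 → [1, 2, 1, 2, 1, 6, 1, 2, 6, 6]
a[mid]=1<6: swap a[5],a[6]; lo=6,mid=7 → [1, 2, 1, 2, 1, 1, 6, 2, 6, 6]
a[mid]=2<6: swap a[6],a[7]; lo=7,mid=8 → [1, 2, 1, 2, 1, 1, 2, 6, 6, 6]
a[mid]=6=6: mid=9
a[mid]=6=6: mid=10
end: lo=7, hi=9; a = [1, 2, 1, 2, 1, 1, 2, 6, 6, 6]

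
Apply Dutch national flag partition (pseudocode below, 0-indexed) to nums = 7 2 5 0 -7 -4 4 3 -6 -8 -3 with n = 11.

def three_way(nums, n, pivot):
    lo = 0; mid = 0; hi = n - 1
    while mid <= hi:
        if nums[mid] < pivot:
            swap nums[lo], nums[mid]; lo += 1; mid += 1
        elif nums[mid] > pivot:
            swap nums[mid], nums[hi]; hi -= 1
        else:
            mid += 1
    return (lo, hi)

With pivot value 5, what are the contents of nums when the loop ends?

-3 2 0 -7 -4 4 3 -6 -8 5 7

pivot = 5; lo=0, mid=0, hi=10
nums[mid]=7>5: swap nums[0],nums[10]; hi=9 → -3 2 5 0 -7 -4 4 3 -6 -8 7
nums[mid]=-3<5: swap nums[0],nums[0]; lo=1,mid=1 → -3 2 5 0 -7 -4 4 3 -6 -8 7
nums[mid]=2<5: swap nums[1],nums[1]; lo=2,mid=2 → -3 2 5 0 -7 -4 4 3 -6 -8 7
nums[mid]=5=5: mid=3
nums[mid]=0<5: swap nums[2],nums[3]; lo=3,mid=4 → -3 2 0 5 -7 -4 4 3 -6 -8 7
nums[mid]=-7<5: swap nums[3],nums[4]; lo=4,mid=5 → -3 2 0 -7 5 -4 4 3 -6 -8 7
nums[mid]=-4<5: swap nums[4],nums[5]; lo=5,mid=6 → -3 2 0 -7 -4 5 4 3 -6 -8 7
nums[mid]=4<5: swap nums[5],nums[6]; lo=6,mid=7 → -3 2 0 -7 -4 4 5 3 -6 -8 7
nums[mid]=3<5: swap nums[6],nums[7]; lo=7,mid=8 → -3 2 0 -7 -4 4 3 5 -6 -8 7
nums[mid]=-6<5: swap nums[7],nums[8]; lo=8,mid=9 → -3 2 0 -7 -4 4 3 -6 5 -8 7
nums[mid]=-8<5: swap nums[8],nums[9]; lo=9,mid=10 → -3 2 0 -7 -4 4 3 -6 -8 5 7
end: lo=9, hi=9; nums = -3 2 0 -7 -4 4 3 -6 -8 5 7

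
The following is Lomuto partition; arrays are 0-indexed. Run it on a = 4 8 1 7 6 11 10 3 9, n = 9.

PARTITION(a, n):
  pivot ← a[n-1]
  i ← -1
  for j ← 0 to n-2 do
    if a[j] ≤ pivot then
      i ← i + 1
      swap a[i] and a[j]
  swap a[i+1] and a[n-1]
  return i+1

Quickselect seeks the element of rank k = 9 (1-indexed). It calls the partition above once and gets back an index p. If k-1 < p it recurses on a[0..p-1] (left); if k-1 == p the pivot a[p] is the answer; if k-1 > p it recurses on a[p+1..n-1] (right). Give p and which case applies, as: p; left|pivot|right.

6; right

pivot=9, i=-1
j=0: 4≤9, i=0, swap(0,0) ⇒ 4 8 1 7 6 11 10 3 9
j=1: 8≤9, i=1, swap(1,1) ⇒ 4 8 1 7 6 11 10 3 9
j=2: 1≤9, i=2, swap(2,2) ⇒ 4 8 1 7 6 11 10 3 9
j=3: 7≤9, i=3, swap(3,3) ⇒ 4 8 1 7 6 11 10 3 9
j=4: 6≤9, i=4, swap(4,4) ⇒ 4 8 1 7 6 11 10 3 9
j=5: 11>9, skip
j=6: 10>9, skip
j=7: 3≤9, i=5, swap(5,7) ⇒ 4 8 1 7 6 3 10 11 9
swap(6,8) ⇒ 4 8 1 7 6 3 9 11 10; return 6
p = 6; k-1 = 8 > 6 ⇒ right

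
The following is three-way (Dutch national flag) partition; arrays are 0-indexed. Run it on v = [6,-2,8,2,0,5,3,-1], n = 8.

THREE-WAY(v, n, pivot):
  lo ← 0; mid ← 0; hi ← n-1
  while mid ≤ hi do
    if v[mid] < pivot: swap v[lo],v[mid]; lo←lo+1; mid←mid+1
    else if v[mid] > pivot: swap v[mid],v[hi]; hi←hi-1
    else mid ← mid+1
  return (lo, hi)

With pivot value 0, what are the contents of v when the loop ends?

[-1,-2,0,2,5,3,8,6]

lo=0 mid=0 hi=7
6>0: swap(0,7), hi=6 ⇒ [-1,-2,8,2,0,5,3,6]
-1<0: swap(0,0), lo=1 mid=1 ⇒ [-1,-2,8,2,0,5,3,6]
-2<0: swap(1,1), lo=2 mid=2 ⇒ [-1,-2,8,2,0,5,3,6]
8>0: swap(2,6), hi=5 ⇒ [-1,-2,3,2,0,5,8,6]
3>0: swap(2,5), hi=4 ⇒ [-1,-2,5,2,0,3,8,6]
5>0: swap(2,4), hi=3 ⇒ [-1,-2,0,2,5,3,8,6]
0=0: mid=3
2>0: swap(3,3), hi=2 ⇒ [-1,-2,0,2,5,3,8,6]
done. lo=2 hi=2; v=[-1,-2,0,2,5,3,8,6]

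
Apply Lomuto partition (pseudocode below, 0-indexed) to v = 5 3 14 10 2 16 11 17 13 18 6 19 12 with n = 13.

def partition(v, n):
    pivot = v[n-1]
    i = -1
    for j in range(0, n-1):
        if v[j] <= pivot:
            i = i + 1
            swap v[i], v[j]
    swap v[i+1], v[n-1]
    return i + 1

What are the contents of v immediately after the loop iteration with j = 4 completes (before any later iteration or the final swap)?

5 3 10 2 14 16 11 17 13 18 6 19 12

pivot=12, i=-1
j=0: 5≤12, i=0, swap(0,0) ⇒ 5 3 14 10 2 16 11 17 13 18 6 19 12
j=1: 3≤12, i=1, swap(1,1) ⇒ 5 3 14 10 2 16 11 17 13 18 6 19 12
j=2: 14>12, skip
j=3: 10≤12, i=2, swap(2,3) ⇒ 5 3 10 14 2 16 11 17 13 18 6 19 12
j=4: 2≤12, i=3, swap(3,4) ⇒ 5 3 10 2 14 16 11 17 13 18 6 19 12
(after j=4) v = 5 3 10 2 14 16 11 17 13 18 6 19 12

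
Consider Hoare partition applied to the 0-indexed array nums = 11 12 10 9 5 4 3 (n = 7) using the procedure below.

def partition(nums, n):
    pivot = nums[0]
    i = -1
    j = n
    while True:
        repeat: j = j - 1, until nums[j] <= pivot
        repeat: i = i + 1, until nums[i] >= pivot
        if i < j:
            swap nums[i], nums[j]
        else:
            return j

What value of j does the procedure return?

pivot = nums[0] = 11; i = -1, j = 7
j→6 (nums[6]=3≤11), i→0 (nums[0]=11≥11); i<j, swap → 3 12 10 9 5 4 11
j→5 (nums[5]=4≤11), i→1 (nums[1]=12≥11); i<j, swap → 3 4 10 9 5 12 11
j→4, i→5; i≥j, return j=4. nums = 3 4 10 9 5 12 11

4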